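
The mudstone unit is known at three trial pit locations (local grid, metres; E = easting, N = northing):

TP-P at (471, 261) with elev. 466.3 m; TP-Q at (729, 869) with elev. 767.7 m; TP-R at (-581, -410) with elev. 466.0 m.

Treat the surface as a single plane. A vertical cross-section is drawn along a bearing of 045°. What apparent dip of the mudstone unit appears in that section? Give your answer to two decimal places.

9.88°

Let the plane be z = a·E + b·N + c.
TP-Q−TP-P: 258a + 608b = 301.4;  TP-R−TP-P: −1052a − 671b = −0.3.
Solving gives a = −0.43314, b = 0.67952.
Unit vector along 045° is (sin 45°, cos 45°) = (0.7071, 0.7071).
Slope in that direction = a·(0.7071) + b·(0.7071) = 0.17422.
Apparent dip = arctan|0.17422| = 9.88° (true dip is 38.9°, so apparent ≤ true as expected).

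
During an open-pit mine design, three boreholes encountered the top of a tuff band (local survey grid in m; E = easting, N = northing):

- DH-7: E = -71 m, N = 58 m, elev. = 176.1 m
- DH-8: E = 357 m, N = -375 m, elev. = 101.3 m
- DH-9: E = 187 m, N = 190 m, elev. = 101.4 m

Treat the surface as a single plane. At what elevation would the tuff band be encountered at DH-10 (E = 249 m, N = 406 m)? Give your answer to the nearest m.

Two edge vectors: DH-7→DH-8 = (428, -433, -74.8), DH-7→DH-9 = (258, 132, -74.7).
Normal n = (DH-7→DH-8) × (DH-7→DH-9) = (42218.7, 12673.2, 168210).
So ∂z/∂E = −n_x/n_z = −0.25099 and ∂z/∂N = −n_y/n_z = −0.07534.
Intercept c from DH-7: 176.1 − 17.82 + 4.37 = 162.65.
At (249, 406): z = −62.5 − 30.6 + 162.65 = 69.6 m.

70 m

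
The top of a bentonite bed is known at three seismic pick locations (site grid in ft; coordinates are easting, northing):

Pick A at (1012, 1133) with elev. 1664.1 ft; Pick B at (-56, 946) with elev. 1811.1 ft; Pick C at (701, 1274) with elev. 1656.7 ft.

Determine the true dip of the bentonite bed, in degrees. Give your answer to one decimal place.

Let the plane be z = a·easting + b·northing + c.
Pick B−Pick A: −1068a − 187b = 147;  Pick C−Pick A: −311a + 141b = −7.4.
Solving gives a = −0.09266, b = −0.25687.
Gradient magnitude |∇z| = √(a² + b²) = √(0.00859 + 0.06598) = 0.27307.
True dip = arctan(0.27307) = 15.3°, dipping toward NNE (azimuth ≈ 020°).

15.3°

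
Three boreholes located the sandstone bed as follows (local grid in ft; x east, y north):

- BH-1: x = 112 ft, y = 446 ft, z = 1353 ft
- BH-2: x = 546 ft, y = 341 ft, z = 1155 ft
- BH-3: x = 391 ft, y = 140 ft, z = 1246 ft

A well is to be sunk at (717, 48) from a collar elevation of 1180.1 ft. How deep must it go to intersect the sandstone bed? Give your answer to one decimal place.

81.7 ft

Two edge vectors: BH-1→BH-2 = (434, -105, -198), BH-1→BH-3 = (279, -306, -107).
Normal n = (BH-1→BH-2) × (BH-1→BH-3) = (-49353, -8804, -103509).
So ∂z/∂x = −n_x/n_z = −0.47680 and ∂z/∂y = −n_y/n_z = −0.08506.
Intercept c from BH-1: 1353 + 53.40 + 37.93 = 1444.34.
At (717, 48): z_contact = −341.86 − 4.08 + 1444.34 = 1098.39 ft.
Depth below ground = 1180.1 − 1098.39 = 81.7 ft.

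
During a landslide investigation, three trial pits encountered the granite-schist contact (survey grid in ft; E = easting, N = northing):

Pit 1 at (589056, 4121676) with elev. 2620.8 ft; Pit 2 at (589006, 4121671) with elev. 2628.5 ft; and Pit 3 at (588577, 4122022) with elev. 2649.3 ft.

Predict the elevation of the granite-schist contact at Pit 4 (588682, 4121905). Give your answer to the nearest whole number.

Let the plane be z = a·E + b·N + c.
Pit 2−Pit 1: −50a − 5b = 7.7;  Pit 3−Pit 1: −479a + 346b = 28.5.
Solving gives a = −0.14250825, b = −0.11491749.
Then c = 2620.8 − a·589056 − b·4121676 = 560218.81.
At (588682, 4121905): z = −83892.0 − 473679.0 + 560218.81 = 2647.8 ft.

2648 ft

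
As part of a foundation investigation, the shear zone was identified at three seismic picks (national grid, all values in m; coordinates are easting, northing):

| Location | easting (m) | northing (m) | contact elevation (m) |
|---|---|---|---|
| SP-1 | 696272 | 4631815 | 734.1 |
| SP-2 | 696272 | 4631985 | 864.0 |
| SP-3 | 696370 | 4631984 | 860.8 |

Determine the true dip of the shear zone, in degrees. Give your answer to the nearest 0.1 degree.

37.4°

Let the plane be z = a·easting + b·northing + c.
SP-2−SP-1: 0a + 170b = 129.9;  SP-3−SP-1: 98a + 169b = 126.7.
Solving gives a = −0.02486, b = 0.76412.
Gradient magnitude |∇z| = √(a² + b²) = √(0.00062 + 0.58388) = 0.76452.
True dip = arctan(0.76452) = 37.4°, dipping toward S (azimuth ≈ 178°).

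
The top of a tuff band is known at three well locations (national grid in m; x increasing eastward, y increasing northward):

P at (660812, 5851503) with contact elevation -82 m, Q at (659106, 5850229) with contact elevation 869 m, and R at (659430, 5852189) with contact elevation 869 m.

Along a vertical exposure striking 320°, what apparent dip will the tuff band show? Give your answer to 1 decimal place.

Two edge vectors: P→Q = (-1706, -1274, 951), P→R = (-1382, 686, 951).
Normal n = (P→Q) × (P→R) = (-1863960, 308124, -2930984).
So ∂z/∂x = −n_x/n_z = −0.63595 and ∂z/∂y = −n_y/n_z = 0.10513.
Unit vector along 320° is (sin 320°, cos 320°) = (-0.6428, 0.7660).
Slope in that direction = a·(-0.6428) + b·(0.7660) = 0.48931.
Apparent dip = arctan|0.48931| = 26.1° (true dip is 32.8°, so apparent ≤ true as expected).

26.1°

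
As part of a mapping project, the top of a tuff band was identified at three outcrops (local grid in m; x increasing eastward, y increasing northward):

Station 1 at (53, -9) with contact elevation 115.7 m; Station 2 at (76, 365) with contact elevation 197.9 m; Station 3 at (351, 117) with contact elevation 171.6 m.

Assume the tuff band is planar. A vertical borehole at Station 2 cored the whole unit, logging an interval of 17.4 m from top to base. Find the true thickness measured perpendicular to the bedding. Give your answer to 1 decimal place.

Let the plane be z = a·x + b·y + c.
Station 2−Station 1: 23a + 374b = 82.2;  Station 3−Station 1: 298a + 126b = 55.9.
Solving gives a = 0.09718, b = 0.21381.
|∇z| = √(a²+b²) = 0.23486, so dip δ = arctan(0.23486) = 13.22°.
True thickness = vertical thickness × cos δ = 17.4 × cos 13.22° = 16.9 m.

16.9 m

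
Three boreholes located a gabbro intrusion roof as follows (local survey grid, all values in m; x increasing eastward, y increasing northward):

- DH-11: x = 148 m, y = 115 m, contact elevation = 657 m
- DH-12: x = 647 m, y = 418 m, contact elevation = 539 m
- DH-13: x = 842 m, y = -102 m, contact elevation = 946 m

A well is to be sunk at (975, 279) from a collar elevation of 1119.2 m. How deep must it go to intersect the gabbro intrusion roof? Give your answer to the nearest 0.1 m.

Two edge vectors: DH-11→DH-12 = (499, 303, -118), DH-11→DH-13 = (694, -217, 289).
Normal n = (DH-11→DH-12) × (DH-11→DH-13) = (61961, -226103, -318565).
So ∂z/∂x = −n_x/n_z = 0.19450 and ∂z/∂y = −n_y/n_z = −0.70975.
Intercept c from DH-11: 657 − 28.79 + 81.62 = 709.84.
At (975, 279): z_contact = 189.64 − 198.02 + 709.84 = 701.45 m.
Depth below ground = 1119.2 − 701.45 = 417.7 m.

417.7 m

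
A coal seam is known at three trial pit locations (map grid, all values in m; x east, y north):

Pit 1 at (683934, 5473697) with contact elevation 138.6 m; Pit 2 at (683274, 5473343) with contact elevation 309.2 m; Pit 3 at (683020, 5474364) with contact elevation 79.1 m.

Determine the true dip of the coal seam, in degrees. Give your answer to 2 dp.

15.80°

Two edge vectors: Pit 1→Pit 2 = (-660, -354, 170.6), Pit 1→Pit 3 = (-914, 667, -59.5).
Normal n = (Pit 1→Pit 2) × (Pit 1→Pit 3) = (-92727.2, -195198.4, -763776).
So ∂z/∂x = −n_x/n_z = −0.12141 and ∂z/∂y = −n_y/n_z = −0.25557.
Gradient magnitude |∇z| = √(a² + b²) = √(0.01474 + 0.06532) = 0.28294.
True dip = arctan(0.28294) = 15.80°, dipping toward NNE (azimuth ≈ 025°).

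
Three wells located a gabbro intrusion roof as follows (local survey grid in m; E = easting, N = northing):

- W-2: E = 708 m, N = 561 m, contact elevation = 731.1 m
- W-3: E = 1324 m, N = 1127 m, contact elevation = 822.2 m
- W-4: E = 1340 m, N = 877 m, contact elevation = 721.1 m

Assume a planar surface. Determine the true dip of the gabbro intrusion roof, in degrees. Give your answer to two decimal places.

Let the plane be z = a·E + b·N + c.
W-3−W-2: 616a + 566b = 91.1;  W-4−W-2: 632a + 316b = −10.
Solving gives a = −0.21126, b = 0.39088.
Gradient magnitude |∇z| = √(a² + b²) = √(0.04463 + 0.15279) = 0.44432.
True dip = arctan(0.44432) = 23.96°, dipping toward SSE (azimuth ≈ 152°).

23.96°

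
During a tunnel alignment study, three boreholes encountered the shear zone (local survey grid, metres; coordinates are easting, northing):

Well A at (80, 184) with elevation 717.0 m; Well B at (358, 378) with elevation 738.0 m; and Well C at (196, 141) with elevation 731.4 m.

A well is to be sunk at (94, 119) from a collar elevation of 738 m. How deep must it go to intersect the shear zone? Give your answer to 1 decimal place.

16.5 m

Two edge vectors: Well A→Well B = (278, 194, 21), Well A→Well C = (116, -43, 14.4).
Normal n = (Well A→Well B) × (Well A→Well C) = (3696.6, -1567.2, -34458).
So ∂z/∂easting = −n_x/n_z = 0.10728 and ∂z/∂northing = −n_y/n_z = −0.04548.
Intercept c from Well A: 717 − 8.58 + 8.37 = 716.79.
At (94, 119): z_contact = 10.08 − 5.41 + 716.79 = 721.46 m.
Depth below ground = 738 − 721.46 = 16.5 m.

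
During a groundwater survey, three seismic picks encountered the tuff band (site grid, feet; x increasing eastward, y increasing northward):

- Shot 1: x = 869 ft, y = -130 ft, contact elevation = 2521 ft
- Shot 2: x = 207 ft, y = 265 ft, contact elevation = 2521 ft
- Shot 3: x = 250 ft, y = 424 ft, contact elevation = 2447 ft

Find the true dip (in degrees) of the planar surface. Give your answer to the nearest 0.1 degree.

Let the plane be z = a·x + b·y + c.
Shot 2−Shot 1: −662a + 395b = 0;  Shot 3−Shot 1: −619a + 554b = −74.
Solving gives a = −0.23911, b = −0.40074.
Gradient magnitude |∇z| = √(a² + b²) = √(0.05718 + 0.16059) = 0.46666.
True dip = arctan(0.46666) = 25.0°, dipping toward NNE (azimuth ≈ 031°).

25.0°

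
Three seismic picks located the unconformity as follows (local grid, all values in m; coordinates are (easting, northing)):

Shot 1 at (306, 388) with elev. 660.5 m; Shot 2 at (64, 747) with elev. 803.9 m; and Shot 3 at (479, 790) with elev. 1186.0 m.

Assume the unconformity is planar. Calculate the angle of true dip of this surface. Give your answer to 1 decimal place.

Let the plane be z = a·E + b·N + c.
Shot 2−Shot 1: −242a + 359b = 143.4;  Shot 3−Shot 1: 173a + 402b = 525.5.
Solving gives a = 0.82193, b = 0.95350.
Gradient magnitude |∇z| = √(a² + b²) = √(0.67556 + 0.90916) = 1.25886.
True dip = arctan(1.25886) = 51.5°, dipping toward SW (azimuth ≈ 221°).

51.5°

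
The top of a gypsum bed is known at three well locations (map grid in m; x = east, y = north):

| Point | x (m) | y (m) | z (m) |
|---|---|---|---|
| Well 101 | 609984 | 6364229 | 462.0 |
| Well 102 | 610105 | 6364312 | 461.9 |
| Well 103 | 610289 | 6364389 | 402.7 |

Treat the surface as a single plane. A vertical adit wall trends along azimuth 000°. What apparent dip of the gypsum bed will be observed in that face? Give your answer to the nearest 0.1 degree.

Let the plane be z = a·x + b·y + c.
Well 102−Well 101: 121a + 83b = −0.1;  Well 103−Well 101: 305a + 160b = −59.3.
Solving gives a = −0.82383, b = 1.19980.
Unit vector along 000° is (sin 0°, cos 0°) = (0.0000, 1.0000).
Slope in that direction = a·(0.0000) + b·(1.0000) = 1.19980.
Apparent dip = arctan|1.19980| = 50.2° (true dip is 55.5°, so apparent ≤ true as expected).

50.2°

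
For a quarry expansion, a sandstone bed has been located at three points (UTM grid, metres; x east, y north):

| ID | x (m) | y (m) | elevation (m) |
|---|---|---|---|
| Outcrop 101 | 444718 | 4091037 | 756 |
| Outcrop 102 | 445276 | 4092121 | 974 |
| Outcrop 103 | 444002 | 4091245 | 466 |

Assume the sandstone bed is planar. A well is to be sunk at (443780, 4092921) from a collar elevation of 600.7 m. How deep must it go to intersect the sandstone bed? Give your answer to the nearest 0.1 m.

235.0 m

Two edge vectors: Outcrop 101→Outcrop 102 = (558, 1084, 218), Outcrop 101→Outcrop 103 = (-716, 208, -290).
Normal n = (Outcrop 101→Outcrop 102) × (Outcrop 101→Outcrop 103) = (-359704, 5732, 892208).
So ∂z/∂x = −n_x/n_z = 0.403161595 and ∂z/∂y = −n_y/n_z = −0.006424511.
Intercept c from Outcrop 101: 756 − 179293.22 + 26282.91 = −152254.31.
At (443780, 4092921): z_contact = 178915.05 − 26295.02 − 152254.31 = 365.73 m.
Depth below ground = 600.7 − 365.73 = 235.0 m.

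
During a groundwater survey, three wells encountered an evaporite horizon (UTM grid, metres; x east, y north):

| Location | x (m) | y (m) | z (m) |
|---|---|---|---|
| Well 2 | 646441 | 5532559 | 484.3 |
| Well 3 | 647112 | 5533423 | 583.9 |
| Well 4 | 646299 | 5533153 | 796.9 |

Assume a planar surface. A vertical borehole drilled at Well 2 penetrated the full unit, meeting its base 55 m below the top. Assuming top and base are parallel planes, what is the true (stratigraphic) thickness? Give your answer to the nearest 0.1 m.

47.4 m

Two edge vectors: Well 2→Well 3 = (671, 864, 99.6), Well 2→Well 4 = (-142, 594, 312.6).
Normal n = (Well 2→Well 3) × (Well 2→Well 4) = (210924, -223897.8, 521262).
So ∂z/∂x = −n_x/n_z = −0.40464 and ∂z/∂y = −n_y/n_z = 0.42953.
|∇z| = √(a²+b²) = 0.59011, so dip δ = arctan(0.59011) = 30.55°.
True thickness = vertical thickness × cos δ = 55 × cos 30.55° = 47.4 m.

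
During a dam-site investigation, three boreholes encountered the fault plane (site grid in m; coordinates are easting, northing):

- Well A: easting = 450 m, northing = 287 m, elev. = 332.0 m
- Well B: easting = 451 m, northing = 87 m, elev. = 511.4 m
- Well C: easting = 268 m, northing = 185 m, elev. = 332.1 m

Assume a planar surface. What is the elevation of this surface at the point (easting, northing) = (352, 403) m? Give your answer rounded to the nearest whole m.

179 m

Two edge vectors: Well A→Well B = (1, -200, 179.4), Well A→Well C = (-182, -102, 0.1).
Normal n = (Well A→Well B) × (Well A→Well C) = (18278.8, -32650.9, -36502).
So ∂z/∂easting = −n_x/n_z = 0.50076 and ∂z/∂northing = −n_y/n_z = −0.89450.
Intercept c from Well A: 332 − 225.34 + 256.72 = 363.38.
At (352, 403): z = 176.3 − 360.5 + 363.38 = 179.2 m.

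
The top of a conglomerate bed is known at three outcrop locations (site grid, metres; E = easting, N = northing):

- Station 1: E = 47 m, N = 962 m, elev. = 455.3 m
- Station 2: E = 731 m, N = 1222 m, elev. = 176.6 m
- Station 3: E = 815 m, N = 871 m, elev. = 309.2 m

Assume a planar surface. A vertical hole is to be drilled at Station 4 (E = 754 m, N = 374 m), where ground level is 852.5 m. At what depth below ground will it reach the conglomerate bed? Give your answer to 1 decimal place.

312.0 m

Let the plane be z = a·E + b·N + c.
Station 2−Station 1: 684a + 260b = −278.7;  Station 3−Station 1: 768a − 91b = −146.1.
Solving gives a = −0.241855, b = −0.435658.
Then c = 455.3 − a·47 − b·962 = 885.77.
At (754, 374): z_contact = −182.36 − 162.94 + 885.77 = 540.48 m.
Depth below ground = 852.5 − 540.48 = 312.0 m.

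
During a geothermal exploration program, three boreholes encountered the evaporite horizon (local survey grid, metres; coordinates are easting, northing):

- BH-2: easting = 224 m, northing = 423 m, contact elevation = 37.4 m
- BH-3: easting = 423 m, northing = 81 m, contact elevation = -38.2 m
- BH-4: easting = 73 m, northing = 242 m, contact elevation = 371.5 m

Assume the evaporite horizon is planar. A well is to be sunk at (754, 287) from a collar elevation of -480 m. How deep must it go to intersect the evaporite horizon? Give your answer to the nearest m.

171 m

Two edge vectors: BH-2→BH-3 = (199, -342, -75.6), BH-2→BH-4 = (-151, -181, 334.1).
Normal n = (BH-2→BH-3) × (BH-2→BH-4) = (-127945.8, -55070.3, -87661).
So ∂z/∂easting = −n_x/n_z = −1.45955 and ∂z/∂northing = −n_y/n_z = −0.62822.
Intercept c from BH-2: 37.4 + 326.94 + 265.74 = 630.08.
At (754, 287): z_contact = −1100.5 − 180.3 + 630.08 = -650.7 m.
Depth below ground = -480 − (-650.7) = 171 m.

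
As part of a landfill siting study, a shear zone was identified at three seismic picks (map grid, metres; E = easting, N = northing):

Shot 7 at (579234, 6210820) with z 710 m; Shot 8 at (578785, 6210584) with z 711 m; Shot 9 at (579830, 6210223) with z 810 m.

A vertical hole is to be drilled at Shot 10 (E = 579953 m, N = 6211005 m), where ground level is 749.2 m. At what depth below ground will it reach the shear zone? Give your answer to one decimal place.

Two edge vectors: Shot 7→Shot 8 = (-449, -236, 1), Shot 7→Shot 9 = (596, -597, 100).
Normal n = (Shot 7→Shot 8) × (Shot 7→Shot 9) = (-23003, 45496, 408709).
So ∂z/∂E = −n_x/n_z = 0.056282098 and ∂z/∂N = −n_y/n_z = −0.111316364.
Intercept c from Shot 7: 710 − 32600.50 + 691365.90 = 659475.40.
At (579953, 6211005): z_contact = 32640.97 − 691386.50 + 659475.40 = 729.87 m.
Depth below ground = 749.2 − 729.87 = 19.3 m.

19.3 m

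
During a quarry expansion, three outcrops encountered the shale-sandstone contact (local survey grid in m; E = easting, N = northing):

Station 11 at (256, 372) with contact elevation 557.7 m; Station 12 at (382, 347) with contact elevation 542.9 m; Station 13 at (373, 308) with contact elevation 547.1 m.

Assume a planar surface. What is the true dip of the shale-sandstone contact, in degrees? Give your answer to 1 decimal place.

8.7°

Let the plane be z = a·E + b·N + c.
Station 12−Station 11: 126a − 25b = −14.8;  Station 13−Station 11: 117a − 64b = −10.6.
Solving gives a = −0.13275, b = −0.07706.
Gradient magnitude |∇z| = √(a² + b²) = √(0.01762 + 0.00594) = 0.15349.
True dip = arctan(0.15349) = 8.7°, dipping toward ENE (azimuth ≈ 060°).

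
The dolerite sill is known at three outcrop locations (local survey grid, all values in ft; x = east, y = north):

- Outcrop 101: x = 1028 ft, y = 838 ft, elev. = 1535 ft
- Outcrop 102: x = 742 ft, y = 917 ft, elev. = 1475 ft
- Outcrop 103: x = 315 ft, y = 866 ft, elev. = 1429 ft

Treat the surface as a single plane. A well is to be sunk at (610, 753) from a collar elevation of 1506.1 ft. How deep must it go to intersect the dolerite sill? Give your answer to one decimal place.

7.1 ft

Two edge vectors: Outcrop 101→Outcrop 102 = (-286, 79, -60), Outcrop 101→Outcrop 103 = (-713, 28, -106).
Normal n = (Outcrop 101→Outcrop 102) × (Outcrop 101→Outcrop 103) = (-6694, 12464, 48319).
So ∂z/∂x = −n_x/n_z = 0.138538 and ∂z/∂y = −n_y/n_z = −0.257952.
Intercept c from Outcrop 101: 1535 − 142.42 + 216.16 = 1608.75.
At (610, 753): z_contact = 84.51 − 194.24 + 1608.75 = 1499.02 ft.
Depth below ground = 1506.1 − 1499.02 = 7.1 ft.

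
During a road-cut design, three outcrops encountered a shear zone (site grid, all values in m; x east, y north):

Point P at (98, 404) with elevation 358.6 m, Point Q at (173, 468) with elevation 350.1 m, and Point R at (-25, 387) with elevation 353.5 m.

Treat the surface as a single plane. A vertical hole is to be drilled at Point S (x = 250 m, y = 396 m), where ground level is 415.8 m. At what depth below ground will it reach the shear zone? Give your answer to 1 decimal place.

44.6 m

Two edge vectors: Point P→Point Q = (75, 64, -8.5), Point P→Point R = (-123, -17, -5.1).
Normal n = (Point P→Point Q) × (Point P→Point R) = (-470.9, 1428, 6597).
So ∂z/∂x = −n_x/n_z = 0.07138 and ∂z/∂y = −n_y/n_z = −0.21646.
Intercept c from Point P: 358.6 − 7.00 + 87.45 = 439.06.
At (250, 396): z_contact = 17.85 − 85.72 + 439.06 = 371.18 m.
Depth below ground = 415.8 − 371.18 = 44.6 m.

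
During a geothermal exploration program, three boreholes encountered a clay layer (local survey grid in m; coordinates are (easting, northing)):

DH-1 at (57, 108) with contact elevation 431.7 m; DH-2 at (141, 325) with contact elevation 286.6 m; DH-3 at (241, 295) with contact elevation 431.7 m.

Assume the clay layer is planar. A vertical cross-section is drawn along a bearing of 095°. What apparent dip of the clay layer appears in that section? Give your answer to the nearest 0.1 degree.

50.5°

Two edge vectors: DH-1→DH-2 = (84, 217, -145.1), DH-1→DH-3 = (184, 187, 0).
Normal n = (DH-1→DH-2) × (DH-1→DH-3) = (27133.7, -26698.4, -24220).
So ∂z/∂E = −n_x/n_z = 1.12030 and ∂z/∂N = −n_y/n_z = −1.10233.
Unit vector along 095° is (sin 95°, cos 95°) = (0.9962, -0.0872).
Slope in that direction = a·(0.9962) + b·(-0.0872) = 1.21211.
Apparent dip = arctan|1.21211| = 50.5° (true dip is 57.5°, so apparent ≤ true as expected).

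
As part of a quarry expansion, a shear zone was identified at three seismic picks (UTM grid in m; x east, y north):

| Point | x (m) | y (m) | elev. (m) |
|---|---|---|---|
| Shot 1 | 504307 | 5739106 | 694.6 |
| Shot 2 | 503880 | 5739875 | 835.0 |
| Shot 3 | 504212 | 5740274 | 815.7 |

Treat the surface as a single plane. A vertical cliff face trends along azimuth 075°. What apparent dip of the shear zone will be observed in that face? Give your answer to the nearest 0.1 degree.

Two edge vectors: Shot 1→Shot 2 = (-427, 769, 140.4), Shot 1→Shot 3 = (-95, 1168, 121.1).
Normal n = (Shot 1→Shot 2) × (Shot 1→Shot 3) = (-70861.3, 38371.7, -425681).
So ∂z/∂x = −n_x/n_z = −0.16647 and ∂z/∂y = −n_y/n_z = 0.09014.
Unit vector along 075° is (sin 75°, cos 75°) = (0.9659, 0.2588).
Slope in that direction = a·(0.9659) + b·(0.2588) = −0.13746.
Apparent dip = arctan|0.13746| = 7.8° (true dip is 10.7°, so apparent ≤ true as expected).

7.8°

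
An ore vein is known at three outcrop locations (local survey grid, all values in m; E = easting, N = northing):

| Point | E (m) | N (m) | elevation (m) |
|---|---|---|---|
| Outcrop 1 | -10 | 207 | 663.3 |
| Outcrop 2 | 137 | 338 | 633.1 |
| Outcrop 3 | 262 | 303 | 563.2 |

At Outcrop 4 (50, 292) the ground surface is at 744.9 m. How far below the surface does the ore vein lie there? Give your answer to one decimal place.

Let the plane be z = a·E + b·N + c.
Outcrop 2−Outcrop 1: 147a + 131b = −30.2;  Outcrop 3−Outcrop 1: 272a + 96b = −100.1.
Solving gives a = −0.47462, b = 0.30206.
Then c = 663.3 − a·-10 − b·207 = 596.03.
At (50, 292): z_contact = −23.73 + 88.20 + 596.03 = 660.50 m.
Depth below ground = 744.9 − 660.50 = 84.4 m.

84.4 m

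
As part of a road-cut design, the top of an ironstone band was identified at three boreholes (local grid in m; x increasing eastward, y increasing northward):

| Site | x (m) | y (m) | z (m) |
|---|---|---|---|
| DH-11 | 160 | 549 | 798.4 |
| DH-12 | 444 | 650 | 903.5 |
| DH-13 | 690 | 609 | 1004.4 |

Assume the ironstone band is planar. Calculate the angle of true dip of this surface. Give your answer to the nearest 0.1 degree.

22.0°

Two edge vectors: DH-11→DH-12 = (284, 101, 105.1), DH-11→DH-13 = (530, 60, 206).
Normal n = (DH-11→DH-12) × (DH-11→DH-13) = (14500, -2801, -36490).
So ∂z/∂x = −n_x/n_z = 0.39737 and ∂z/∂y = −n_y/n_z = −0.07676.
Gradient magnitude |∇z| = √(a² + b²) = √(0.15790 + 0.00589) = 0.40472.
True dip = arctan(0.40472) = 22.0°, dipping toward W (azimuth ≈ 281°).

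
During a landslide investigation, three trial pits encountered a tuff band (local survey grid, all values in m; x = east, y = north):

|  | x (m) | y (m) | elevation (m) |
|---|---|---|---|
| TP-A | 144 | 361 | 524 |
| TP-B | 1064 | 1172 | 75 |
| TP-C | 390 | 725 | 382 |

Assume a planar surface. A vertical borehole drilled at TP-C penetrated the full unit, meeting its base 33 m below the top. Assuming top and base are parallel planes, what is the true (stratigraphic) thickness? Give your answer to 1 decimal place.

Two edge vectors: TP-A→TP-B = (920, 811, -449), TP-A→TP-C = (246, 364, -142).
Normal n = (TP-A→TP-B) × (TP-A→TP-C) = (48274, 20186, 135374).
So ∂z/∂x = −n_x/n_z = −0.35660 and ∂z/∂y = −n_y/n_z = −0.14911.
|∇z| = √(a²+b²) = 0.38652, so dip δ = arctan(0.38652) = 21.13°.
True thickness = vertical thickness × cos δ = 33 × cos 21.13° = 30.8 m.

30.8 m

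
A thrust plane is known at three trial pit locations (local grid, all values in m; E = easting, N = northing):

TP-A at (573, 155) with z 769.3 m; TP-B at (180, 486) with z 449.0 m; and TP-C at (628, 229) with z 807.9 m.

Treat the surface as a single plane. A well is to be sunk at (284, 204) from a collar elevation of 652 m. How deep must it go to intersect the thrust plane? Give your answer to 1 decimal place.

108.2 m

Let the plane be z = a·E + b·N + c.
TP-B−TP-A: −393a + 331b = −320.3;  TP-C−TP-A: 55a + 74b = 38.6.
Solving gives a = 0.77143, b = −0.05174.
Then c = 769.3 − a·573 − b·155 = 335.29.
At (284, 204): z_contact = 219.09 − 10.56 + 335.29 = 543.82 m.
Depth below ground = 652 − 543.82 = 108.2 m.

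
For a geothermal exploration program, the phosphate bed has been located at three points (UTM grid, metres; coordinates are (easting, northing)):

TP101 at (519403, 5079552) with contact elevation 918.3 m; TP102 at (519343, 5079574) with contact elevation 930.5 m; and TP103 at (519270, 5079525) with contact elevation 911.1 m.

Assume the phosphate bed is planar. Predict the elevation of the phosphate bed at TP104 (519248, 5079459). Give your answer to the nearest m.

Let the plane be z = a·E + b·N + c.
TP102−TP101: −60a + 22b = 12.2;  TP103−TP101: −133a − 27b = −7.2.
Solving gives a = −0.03761549, b = 0.45195777.
Then c = 918.3 − a·519403 − b·5079552 = −2275287.07.
At (519248, 5079459): z = −19531.8 + 2295700.9 − 2275287.07 = 882.1 m.

882 m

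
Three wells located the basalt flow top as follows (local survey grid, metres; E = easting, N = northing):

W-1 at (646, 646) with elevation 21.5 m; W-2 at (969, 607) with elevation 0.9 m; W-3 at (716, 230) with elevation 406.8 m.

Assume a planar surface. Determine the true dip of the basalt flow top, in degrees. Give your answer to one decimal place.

Let the plane be z = a·E + b·N + c.
W-2−W-1: 323a − 39b = −20.6;  W-3−W-1: 70a − 416b = 385.3.
Solving gives a = −0.17925, b = −0.95636.
Gradient magnitude |∇z| = √(a² + b²) = √(0.03213 + 0.91463) = 0.97302.
True dip = arctan(0.97302) = 44.2°, dipping toward N (azimuth ≈ 011°).

44.2°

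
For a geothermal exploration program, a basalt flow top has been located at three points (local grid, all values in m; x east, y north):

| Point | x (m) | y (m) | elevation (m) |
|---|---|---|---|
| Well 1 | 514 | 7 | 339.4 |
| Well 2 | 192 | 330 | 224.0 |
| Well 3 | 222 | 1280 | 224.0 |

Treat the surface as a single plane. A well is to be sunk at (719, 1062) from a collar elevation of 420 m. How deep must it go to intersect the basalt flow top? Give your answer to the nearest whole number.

Let the plane be z = a·x + b·y + c.
Well 2−Well 1: −322a + 323b = −115.4;  Well 3−Well 1: −292a + 1273b = −115.4.
Solving gives a = 0.34738, b = −0.01097.
Then c = 339.4 − a·514 − b·7 = 160.92.
At (719, 1062): z_contact = 249.8 − 11.7 + 160.92 = 399.0 m.
Depth below ground = 420 − 399.0 = 21 m.

21 m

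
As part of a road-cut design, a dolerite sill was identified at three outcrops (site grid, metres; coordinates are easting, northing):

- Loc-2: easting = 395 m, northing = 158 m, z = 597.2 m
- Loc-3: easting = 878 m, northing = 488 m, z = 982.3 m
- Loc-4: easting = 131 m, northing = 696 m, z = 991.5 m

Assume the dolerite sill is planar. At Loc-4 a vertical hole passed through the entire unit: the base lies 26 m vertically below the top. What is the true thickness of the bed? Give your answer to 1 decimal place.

19.6 m

Let the plane be z = a·easting + b·northing + c.
Loc-3−Loc-2: 483a + 330b = 385.1;  Loc-4−Loc-2: −264a + 538b = 394.3.
Solving gives a = 0.22211, b = 0.84189.
|∇z| = √(a²+b²) = 0.87069, so dip δ = arctan(0.87069) = 41.05°.
True thickness = vertical thickness × cos δ = 26 × cos 41.05° = 19.6 m.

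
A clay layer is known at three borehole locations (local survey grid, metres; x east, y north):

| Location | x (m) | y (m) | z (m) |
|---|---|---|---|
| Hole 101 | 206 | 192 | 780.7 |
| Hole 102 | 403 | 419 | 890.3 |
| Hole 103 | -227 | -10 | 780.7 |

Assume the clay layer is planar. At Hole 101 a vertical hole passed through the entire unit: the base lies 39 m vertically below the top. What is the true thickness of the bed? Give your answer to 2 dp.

Let the plane be z = a·x + b·y + c.
Hole 102−Hole 101: 197a + 227b = 109.6;  Hole 103−Hole 101: −433a − 202b = 0.
Solving gives a = −0.37847, b = 0.81127.
|∇z| = √(a²+b²) = 0.89521, so dip δ = arctan(0.89521) = 41.84°.
True thickness = vertical thickness × cos δ = 39 × cos 41.84° = 29.06 m.

29.06 m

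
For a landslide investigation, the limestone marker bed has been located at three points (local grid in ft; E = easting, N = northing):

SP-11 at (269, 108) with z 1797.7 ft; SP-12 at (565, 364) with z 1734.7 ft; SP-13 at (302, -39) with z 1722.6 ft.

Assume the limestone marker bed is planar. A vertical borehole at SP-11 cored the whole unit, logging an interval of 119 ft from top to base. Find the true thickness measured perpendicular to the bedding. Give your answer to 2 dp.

98.79 ft

Let the plane be z = a·E + b·N + c.
SP-12−SP-11: 296a + 256b = −63;  SP-13−SP-11: 33a − 147b = −75.1.
Solving gives a = −0.54824, b = 0.38781.
|∇z| = √(a²+b²) = 0.67154, so dip δ = arctan(0.67154) = 33.88°.
True thickness = vertical thickness × cos δ = 119 × cos 33.88° = 98.79 ft.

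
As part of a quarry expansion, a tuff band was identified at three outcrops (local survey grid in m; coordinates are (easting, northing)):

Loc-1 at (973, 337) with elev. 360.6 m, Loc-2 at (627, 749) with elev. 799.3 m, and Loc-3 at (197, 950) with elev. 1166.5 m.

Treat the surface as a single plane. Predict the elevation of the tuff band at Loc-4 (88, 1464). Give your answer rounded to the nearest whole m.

Two edge vectors: Loc-1→Loc-2 = (-346, 412, 438.7), Loc-1→Loc-3 = (-776, 613, 805.9).
Normal n = (Loc-1→Loc-2) × (Loc-1→Loc-3) = (63107.7, -61589.8, 107614).
So ∂z/∂E = −n_x/n_z = −0.58643 and ∂z/∂N = −n_y/n_z = 0.57232.
Intercept c from Loc-1: 360.6 + 570.59 − 192.87 = 738.32.
At (88, 1464): z = −51.6 + 837.9 + 738.32 = 1524.6 m.

1525 m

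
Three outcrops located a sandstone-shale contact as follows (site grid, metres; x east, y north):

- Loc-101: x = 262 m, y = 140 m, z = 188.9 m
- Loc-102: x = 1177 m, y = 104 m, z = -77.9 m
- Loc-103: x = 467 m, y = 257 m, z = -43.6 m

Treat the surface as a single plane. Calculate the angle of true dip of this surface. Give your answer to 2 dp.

54.92°

Let the plane be z = a·x + b·y + c.
Loc-102−Loc-101: 915a − 36b = −266.8;  Loc-103−Loc-101: 205a + 117b = −232.5.
Solving gives a = −0.34592, b = −1.38108.
Gradient magnitude |∇z| = √(a² + b²) = √(0.11966 + 1.90737) = 1.42374.
True dip = arctan(1.42374) = 54.92°, dipping toward NNE (azimuth ≈ 014°).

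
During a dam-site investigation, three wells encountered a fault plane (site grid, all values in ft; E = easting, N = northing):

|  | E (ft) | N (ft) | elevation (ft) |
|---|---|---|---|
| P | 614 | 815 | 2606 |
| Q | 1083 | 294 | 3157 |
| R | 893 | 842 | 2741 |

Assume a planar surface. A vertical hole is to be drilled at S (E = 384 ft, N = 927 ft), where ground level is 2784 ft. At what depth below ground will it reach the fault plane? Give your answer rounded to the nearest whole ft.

Two edge vectors: P→Q = (469, -521, 551), P→R = (279, 27, 135).
Normal n = (P→Q) × (P→R) = (-85212, 90414, 158022).
So ∂z/∂E = −n_x/n_z = 0.53924 and ∂z/∂N = −n_y/n_z = −0.57216.
Intercept c from P: 2606 − 331.09 + 466.31 = 2741.22.
At (384, 927): z_contact = 207.1 − 530.4 + 2741.22 = 2417.9 ft.
Depth below ground = 2784 − 2417.9 = 366 ft.

366 ft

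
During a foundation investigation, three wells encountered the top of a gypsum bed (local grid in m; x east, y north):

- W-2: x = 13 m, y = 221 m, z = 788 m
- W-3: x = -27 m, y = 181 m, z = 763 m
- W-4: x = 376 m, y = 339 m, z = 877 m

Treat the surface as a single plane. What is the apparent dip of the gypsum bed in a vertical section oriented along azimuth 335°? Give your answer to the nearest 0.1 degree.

25.8°

Two edge vectors: W-2→W-3 = (-40, -40, -25), W-2→W-4 = (363, 118, 89).
Normal n = (W-2→W-3) × (W-2→W-4) = (-610, -5515, 9800).
So ∂z/∂x = −n_x/n_z = 0.06224 and ∂z/∂y = −n_y/n_z = 0.56276.
Unit vector along 335° is (sin 335°, cos 335°) = (-0.4226, 0.9063).
Slope in that direction = a·(-0.4226) + b·(0.9063) = 0.48372.
Apparent dip = arctan|0.48372| = 25.8° (true dip is 29.5°, so apparent ≤ true as expected).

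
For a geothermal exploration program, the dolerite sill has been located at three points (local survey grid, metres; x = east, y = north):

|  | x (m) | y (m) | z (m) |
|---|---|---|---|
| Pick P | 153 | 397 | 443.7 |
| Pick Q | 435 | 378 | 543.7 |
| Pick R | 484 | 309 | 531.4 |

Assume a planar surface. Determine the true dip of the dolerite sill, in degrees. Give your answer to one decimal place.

30.7°

Let the plane be z = a·x + b·y + c.
Pick Q−Pick P: 282a − 19b = 100;  Pick R−Pick P: 331a − 88b = 87.7.
Solving gives a = 0.38504, b = 0.45170.
Gradient magnitude |∇z| = √(a² + b²) = √(0.14826 + 0.20403) = 0.59354.
True dip = arctan(0.59354) = 30.7°, dipping toward SW (azimuth ≈ 220°).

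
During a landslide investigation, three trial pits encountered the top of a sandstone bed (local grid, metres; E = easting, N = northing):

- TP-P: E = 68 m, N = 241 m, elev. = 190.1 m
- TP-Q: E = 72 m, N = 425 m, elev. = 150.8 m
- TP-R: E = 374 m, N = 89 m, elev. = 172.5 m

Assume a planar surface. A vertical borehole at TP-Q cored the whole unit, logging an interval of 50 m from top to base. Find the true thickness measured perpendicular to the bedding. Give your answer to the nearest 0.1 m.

Let the plane be z = a·E + b·N + c.
TP-Q−TP-P: 4a + 184b = −39.3;  TP-R−TP-P: 306a − 152b = −17.6.
Solving gives a = −0.16186, b = −0.21007.
|∇z| = √(a²+b²) = 0.26520, so dip δ = arctan(0.26520) = 14.85°.
True thickness = vertical thickness × cos δ = 50 × cos 14.85° = 48.3 m.

48.3 m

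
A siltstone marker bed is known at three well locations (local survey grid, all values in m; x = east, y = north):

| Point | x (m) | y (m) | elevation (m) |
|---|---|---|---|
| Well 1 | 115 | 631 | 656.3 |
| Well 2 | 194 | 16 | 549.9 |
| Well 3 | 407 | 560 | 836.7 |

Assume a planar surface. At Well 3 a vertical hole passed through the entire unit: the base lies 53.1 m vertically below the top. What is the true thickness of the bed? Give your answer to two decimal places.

Two edge vectors: Well 1→Well 2 = (79, -615, -106.4), Well 1→Well 3 = (292, -71, 180.4).
Normal n = (Well 1→Well 2) × (Well 1→Well 3) = (-118500.4, -45320.4, 173971).
So ∂z/∂x = −n_x/n_z = 0.68115 and ∂z/∂y = −n_y/n_z = 0.26051.
|∇z| = √(a²+b²) = 0.72927, so dip δ = arctan(0.72927) = 36.10°.
True thickness = vertical thickness × cos δ = 53.1 × cos 36.10° = 42.90 m.

42.90 m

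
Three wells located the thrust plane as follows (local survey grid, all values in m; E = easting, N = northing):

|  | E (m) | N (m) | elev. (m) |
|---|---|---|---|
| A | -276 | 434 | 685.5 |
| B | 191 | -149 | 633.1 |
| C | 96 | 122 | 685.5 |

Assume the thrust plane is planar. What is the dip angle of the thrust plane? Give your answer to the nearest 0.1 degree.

19.7°

Two edge vectors: A→B = (467, -583, -52.4), A→C = (372, -312, 0).
Normal n = (A→B) × (A→C) = (-16348.8, -19492.8, 71172).
So ∂z/∂E = −n_x/n_z = 0.22971 and ∂z/∂N = −n_y/n_z = 0.27388.
Gradient magnitude |∇z| = √(a² + b²) = √(0.05277 + 0.07501) = 0.35746.
True dip = arctan(0.35746) = 19.7°, dipping toward SW (azimuth ≈ 220°).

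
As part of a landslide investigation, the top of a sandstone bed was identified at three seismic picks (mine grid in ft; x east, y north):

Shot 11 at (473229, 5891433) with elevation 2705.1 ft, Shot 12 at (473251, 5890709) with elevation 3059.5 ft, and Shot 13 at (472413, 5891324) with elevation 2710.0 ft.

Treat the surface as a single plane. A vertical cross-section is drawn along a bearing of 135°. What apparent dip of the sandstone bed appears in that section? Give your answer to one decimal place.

Let the plane be z = a·x + b·y + c.
Shot 12−Shot 11: 22a − 724b = 354.4;  Shot 13−Shot 11: −816a − 109b = 4.9.
Solving gives a = 0.05914, b = −0.48771.
Unit vector along 135° is (sin 135°, cos 135°) = (0.7071, -0.7071).
Slope in that direction = a·(0.7071) + b·(-0.7071) = 0.38668.
Apparent dip = arctan|0.38668| = 21.1° (true dip is 26.2°, so apparent ≤ true as expected).

21.1°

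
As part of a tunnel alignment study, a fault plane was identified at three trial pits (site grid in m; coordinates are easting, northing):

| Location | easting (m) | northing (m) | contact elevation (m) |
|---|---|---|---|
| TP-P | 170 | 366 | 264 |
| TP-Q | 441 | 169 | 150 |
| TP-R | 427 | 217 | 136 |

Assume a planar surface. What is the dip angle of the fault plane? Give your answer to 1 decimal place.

Two edge vectors: TP-P→TP-Q = (271, -197, -114), TP-P→TP-R = (257, -149, -128).
Normal n = (TP-P→TP-Q) × (TP-P→TP-R) = (8230, 5390, 10250).
So ∂z/∂easting = −n_x/n_z = −0.80293 and ∂z/∂northing = −n_y/n_z = −0.52585.
Gradient magnitude |∇z| = √(a² + b²) = √(0.64469 + 0.27652) = 0.95980.
True dip = arctan(0.95980) = 43.8°, dipping toward ENE (azimuth ≈ 057°).

43.8°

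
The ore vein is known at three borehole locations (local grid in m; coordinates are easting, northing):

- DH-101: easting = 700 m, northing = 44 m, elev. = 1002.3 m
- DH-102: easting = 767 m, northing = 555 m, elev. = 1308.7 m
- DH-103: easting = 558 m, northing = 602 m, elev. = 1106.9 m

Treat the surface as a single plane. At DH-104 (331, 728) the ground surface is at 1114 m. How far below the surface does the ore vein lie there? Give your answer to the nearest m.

192 m

Let the plane be z = a·easting + b·northing + c.
DH-102−DH-101: 67a + 511b = 306.4;  DH-103−DH-101: −142a + 558b = 104.6.
Solving gives a = 1.06887, b = 0.45946.
Then c = 1002.3 − a·700 − b·44 = 233.87.
At (331, 728): z_contact = 353.8 + 334.5 + 233.87 = 922.2 m.
Depth below ground = 1114 − 922.2 = 192 m.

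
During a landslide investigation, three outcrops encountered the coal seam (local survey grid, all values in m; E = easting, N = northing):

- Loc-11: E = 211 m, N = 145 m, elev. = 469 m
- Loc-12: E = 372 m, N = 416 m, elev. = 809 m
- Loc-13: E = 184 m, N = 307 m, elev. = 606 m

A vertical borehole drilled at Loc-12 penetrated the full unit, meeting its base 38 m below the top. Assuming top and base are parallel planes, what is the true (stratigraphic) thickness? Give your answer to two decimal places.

Two edge vectors: Loc-11→Loc-12 = (161, 271, 340), Loc-11→Loc-13 = (-27, 162, 137).
Normal n = (Loc-11→Loc-12) × (Loc-11→Loc-13) = (-17953, -31237, 33399).
So ∂z/∂E = −n_x/n_z = 0.53753 and ∂z/∂N = −n_y/n_z = 0.93527.
|∇z| = √(a²+b²) = 1.07873, so dip δ = arctan(1.07873) = 47.17°.
True thickness = vertical thickness × cos δ = 38 × cos 47.17° = 25.83 m.

25.83 m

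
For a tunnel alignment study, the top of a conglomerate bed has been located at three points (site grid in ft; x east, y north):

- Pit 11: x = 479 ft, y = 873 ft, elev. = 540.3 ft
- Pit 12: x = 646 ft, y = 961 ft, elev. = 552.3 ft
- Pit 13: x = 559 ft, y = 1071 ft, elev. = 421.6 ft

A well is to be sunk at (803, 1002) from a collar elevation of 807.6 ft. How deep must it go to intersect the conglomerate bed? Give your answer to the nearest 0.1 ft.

Let the plane be z = a·x + b·y + c.
Pit 12−Pit 11: 167a + 88b = 12;  Pit 13−Pit 11: 80a + 198b = −118.7.
Solving gives a = 0.492646, b = −0.798544.
Then c = 540.3 − a·479 − b·873 = 1001.45.
At (803, 1002): z_contact = 395.59 − 800.14 + 1001.45 = 596.91 ft.
Depth below ground = 807.6 − 596.91 = 210.7 ft.

210.7 ft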